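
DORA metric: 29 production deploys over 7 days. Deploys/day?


Formula: deployments per day = releases / days
= 29 / 7
= 4.143 deploys/day
(equivalently, 29.0 deploys/week)

4.143 deploys/day


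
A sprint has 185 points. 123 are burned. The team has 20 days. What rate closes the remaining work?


Formula: Required rate = Remaining points / Days left
Remaining = 185 - 123 = 62 points
Required rate = 62 / 20 = 3.1 points/day

3.1 points/day


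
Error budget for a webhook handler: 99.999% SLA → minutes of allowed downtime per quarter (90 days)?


Formula: allowed downtime = period * (100 - SLA) / 100
Period (quarter (90 days)) = 129600 minutes
Unavailability fraction = (100 - 99.999) / 100
Allowed downtime = 129600 * (100 - 99.999) / 100
Allowed downtime = 1.296 minutes

1.296 minutes


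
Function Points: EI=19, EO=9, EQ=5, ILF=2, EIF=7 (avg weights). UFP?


UFP = EI*4 + EO*5 + EQ*4 + ILF*10 + EIF*7
UFP = 19*4 + 9*5 + 5*4 + 2*10 + 7*7
UFP = 76 + 45 + 20 + 20 + 49
UFP = 210

210


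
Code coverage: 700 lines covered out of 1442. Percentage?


Coverage = covered / total * 100
Coverage = 700 / 1442 * 100
Coverage = 48.54%

48.54%


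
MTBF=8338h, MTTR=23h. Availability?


Availability = MTBF / (MTBF + MTTR)
Availability = 8338 / (8338 + 23)
Availability = 8338 / 8361
Availability = 99.7249%

99.7249%


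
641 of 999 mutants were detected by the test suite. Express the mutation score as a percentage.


Mutation score = killed / total * 100
Mutation score = 641 / 999 * 100
Mutation score = 64.16%

64.16%


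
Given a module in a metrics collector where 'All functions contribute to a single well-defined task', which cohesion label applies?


Reasoning: Best: single purpose
Type: Functional cohesion

Functional cohesion


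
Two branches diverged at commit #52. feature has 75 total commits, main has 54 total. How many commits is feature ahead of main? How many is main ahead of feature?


Common ancestor: commit #52
feature commits after divergence: 75 - 52 = 23
main commits after divergence: 54 - 52 = 2
feature is 23 commits ahead of main
main is 2 commits ahead of feature

feature ahead: 23, main ahead: 2


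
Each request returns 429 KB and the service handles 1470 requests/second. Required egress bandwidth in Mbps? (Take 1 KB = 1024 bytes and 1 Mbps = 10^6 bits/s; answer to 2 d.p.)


Formula: Mbps = payload_bytes * RPS * 8 / 1e6
Payload per request = 429 KB = 429 * 1024 = 439296 bytes
Total bytes/sec = 439296 * 1470 = 645765120
Total bits/sec = 645765120 * 8 = 5166120960
Mbps = 5166120960 / 1e6 = 5166.12

5166.12 Mbps


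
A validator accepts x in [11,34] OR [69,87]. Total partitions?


Valid ranges: [11,34] and [69,87]
Class 1: x < 11 — invalid
Class 2: 11 ≤ x ≤ 34 — valid
Class 3: 34 < x < 69 — invalid (gap between ranges)
Class 4: 69 ≤ x ≤ 87 — valid
Class 5: x > 87 — invalid
Total equivalence classes: 5

5 equivalence classes


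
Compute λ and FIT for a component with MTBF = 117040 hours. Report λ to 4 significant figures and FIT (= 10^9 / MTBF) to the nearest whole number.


Formula: λ = 1 / MTBF; FIT = λ × 1e9 = 1e9 / MTBF
λ = 1 / 117040 ≈ 8.544e-06 failures/hour
FIT = 1e9 / 117040 ≈ 8544 failures per 1e9 hours (nearest whole number)

λ = 8.544e-06 /h, FIT = 8544


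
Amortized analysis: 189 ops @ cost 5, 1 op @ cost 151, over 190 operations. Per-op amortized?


Formula: Amortized cost = Total cost / Operations
Total cost = (189 * 5) + (1 * 151)
Total cost = 945 + 151 = 1096
Amortized = 1096 / 190 = 5.7684

5.7684


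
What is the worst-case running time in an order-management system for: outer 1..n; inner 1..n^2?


Reasoning: n times n^2
Complexity: O(n^3)

O(n^3)


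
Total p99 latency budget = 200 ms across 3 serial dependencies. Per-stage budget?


Formula: per_stage = total_budget / stages
per_stage = 200 / 3
per_stage = 66.67 ms

66.67 ms


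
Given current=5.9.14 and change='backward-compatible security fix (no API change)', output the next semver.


Current: 5.9.14
Change category: 'backward-compatible security fix (no API change)' → patch bump
SemVer rule: patch bump → increment PATCH (MAJOR and MINOR unchanged)
New: 5.9.15

5.9.15


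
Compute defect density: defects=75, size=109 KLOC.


Defect density = defects / KLOC
Defect density = 75 / 109
Defect density = 0.688 defects/KLOC

0.688 defects/KLOC


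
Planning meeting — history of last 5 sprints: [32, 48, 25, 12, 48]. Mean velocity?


Formula: Avg velocity = Total points / Number of sprints
Points: [32, 48, 25, 12, 48]
Sum = 32 + 48 + 25 + 12 + 48 = 165
Avg velocity = 165 / 5 = 33.0 points/sprint

33.0 points/sprint


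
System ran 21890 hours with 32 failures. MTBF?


Formula: MTBF = Total operating time / Number of failures
MTBF = 21890 / 32
MTBF = 684.06 hours

684.06 hours


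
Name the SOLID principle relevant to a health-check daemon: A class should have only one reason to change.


This describes the Single Responsibility Principle (SRP)

Single Responsibility Principle (SRP)


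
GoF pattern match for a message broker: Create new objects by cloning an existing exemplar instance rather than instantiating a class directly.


This matches the Prototype pattern

Prototype


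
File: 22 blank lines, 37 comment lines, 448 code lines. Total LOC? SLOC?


Total LOC = blank + comment + code
Total LOC = 22 + 37 + 448 = 507
SLOC (source only) = code = 448

Total LOC: 507, SLOC: 448


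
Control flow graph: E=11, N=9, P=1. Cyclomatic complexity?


Formula: V(G) = E - N + 2P
V(G) = 11 - 9 + 2*1
V(G) = 2 + 2
V(G) = 4

4


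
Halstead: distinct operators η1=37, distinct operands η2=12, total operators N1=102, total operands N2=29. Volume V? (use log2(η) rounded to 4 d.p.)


Formula: V = N * log2(η), where N = N1 + N2 and η = η1 + η2
η = 37 + 12 = 49
N = 102 + 29 = 131
log2(49) ≈ 5.6147
V = 131 * 5.6147 = 735.53

735.53


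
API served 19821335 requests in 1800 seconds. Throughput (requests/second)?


Formula: throughput = requests / seconds
throughput = 19821335 / 1800
throughput = 11011.85 requests/second

11011.85 requests/second


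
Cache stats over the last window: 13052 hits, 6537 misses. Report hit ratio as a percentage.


Formula: hit rate = hits / (hits + misses) * 100
hit rate = 13052 / (13052 + 6537) * 100
hit rate = 13052 / 19589 * 100
hit rate = 66.63%

66.63%


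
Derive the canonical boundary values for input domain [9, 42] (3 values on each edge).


Range: [9, 42]
Boundaries: just below min, min, min+1, max-1, max, just above max
Values: [8, 9, 10, 41, 42, 43]

[8, 9, 10, 41, 42, 43]


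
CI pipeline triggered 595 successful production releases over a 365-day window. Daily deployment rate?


Formula: deployments per day = releases / days
= 595 / 365
= 1.63 deploys/day
(equivalently, 11.41 deploys/week)

1.63 deploys/day


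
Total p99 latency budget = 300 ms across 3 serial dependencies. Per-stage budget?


Formula: per_stage = total_budget / stages
per_stage = 300 / 3
per_stage = 100.0 ms

100.0 ms


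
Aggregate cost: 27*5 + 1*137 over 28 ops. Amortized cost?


Formula: Amortized cost = Total cost / Operations
Total cost = (27 * 5) + (1 * 137)
Total cost = 135 + 137 = 272
Amortized = 272 / 28 = 9.7143

9.7143


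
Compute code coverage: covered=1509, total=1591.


Coverage = covered / total * 100
Coverage = 1509 / 1591 * 100
Coverage = 94.85%

94.85%


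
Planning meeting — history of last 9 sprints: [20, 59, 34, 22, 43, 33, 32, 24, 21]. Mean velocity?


Formula: Avg velocity = Total points / Number of sprints
Points: [20, 59, 34, 22, 43, 33, 32, 24, 21]
Sum = 20 + 59 + 34 + 22 + 43 + 33 + 32 + 24 + 21 = 288
Avg velocity = 288 / 9 = 32.0 points/sprint

32.0 points/sprint


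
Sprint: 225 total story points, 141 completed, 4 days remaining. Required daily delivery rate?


Formula: Required rate = Remaining points / Days left
Remaining = 225 - 141 = 84 points
Required rate = 84 / 4 = 21.0 points/day

21.0 points/day


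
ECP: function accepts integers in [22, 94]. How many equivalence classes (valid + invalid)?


Valid range: [22, 94]
Class 1: x < 22 — invalid
Class 2: 22 ≤ x ≤ 94 — valid
Class 3: x > 94 — invalid
Total equivalence classes: 3

3 equivalence classes


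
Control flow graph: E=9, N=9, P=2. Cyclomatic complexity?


Formula: V(G) = E - N + 2P
V(G) = 9 - 9 + 2*2
V(G) = 0 + 4
V(G) = 4

4


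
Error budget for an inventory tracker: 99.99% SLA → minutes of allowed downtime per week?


Formula: allowed downtime = period * (100 - SLA) / 100
Period (week) = 10080 minutes
Unavailability fraction = (100 - 99.99) / 100
Allowed downtime = 10080 * (100 - 99.99) / 100
Allowed downtime = 1.008 minutes

1.008 minutes


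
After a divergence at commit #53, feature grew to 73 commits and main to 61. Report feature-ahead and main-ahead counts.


Common ancestor: commit #53
feature commits after divergence: 73 - 53 = 20
main commits after divergence: 61 - 53 = 8
feature is 20 commits ahead of main
main is 8 commits ahead of feature

feature ahead: 20, main ahead: 8


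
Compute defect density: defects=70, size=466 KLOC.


Defect density = defects / KLOC
Defect density = 70 / 466
Defect density = 0.15 defects/KLOC

0.15 defects/KLOC


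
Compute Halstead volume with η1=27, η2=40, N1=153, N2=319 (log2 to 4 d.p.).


Formula: V = N * log2(η), where N = N1 + N2 and η = η1 + η2
η = 27 + 40 = 67
N = 153 + 319 = 472
log2(67) ≈ 6.0661
V = 472 * 6.0661 = 2863.20

2863.20


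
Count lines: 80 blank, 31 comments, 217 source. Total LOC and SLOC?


Total LOC = blank + comment + code
Total LOC = 80 + 31 + 217 = 328
SLOC (source only) = code = 217

Total LOC: 328, SLOC: 217


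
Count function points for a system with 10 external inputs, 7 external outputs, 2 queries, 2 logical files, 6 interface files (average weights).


UFP = EI*4 + EO*5 + EQ*4 + ILF*10 + EIF*7
UFP = 10*4 + 7*5 + 2*4 + 2*10 + 6*7
UFP = 40 + 35 + 8 + 20 + 42
UFP = 145

145


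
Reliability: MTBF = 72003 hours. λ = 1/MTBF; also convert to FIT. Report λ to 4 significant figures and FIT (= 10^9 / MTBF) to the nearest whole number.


Formula: λ = 1 / MTBF; FIT = λ × 1e9 = 1e9 / MTBF
λ = 1 / 72003 ≈ 1.389e-05 failures/hour
FIT = 1e9 / 72003 ≈ 13888 failures per 1e9 hours (nearest whole number)

λ = 1.389e-05 /h, FIT = 13888


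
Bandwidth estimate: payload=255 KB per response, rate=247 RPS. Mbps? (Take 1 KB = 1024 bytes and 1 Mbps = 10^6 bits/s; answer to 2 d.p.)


Formula: Mbps = payload_bytes * RPS * 8 / 1e6
Payload per request = 255 KB = 255 * 1024 = 261120 bytes
Total bytes/sec = 261120 * 247 = 64496640
Total bits/sec = 64496640 * 8 = 515973120
Mbps = 515973120 / 1e6 = 515.97

515.97 Mbps


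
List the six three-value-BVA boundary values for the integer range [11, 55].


Range: [11, 55]
Boundaries: just below min, min, min+1, max-1, max, just above max
Values: [10, 11, 12, 54, 55, 56]

[10, 11, 12, 54, 55, 56]


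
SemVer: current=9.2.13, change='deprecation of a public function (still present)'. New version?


Current: 9.2.13
Change category: 'deprecation of a public function (still present)' → minor bump
SemVer rule: minor bump → increment MINOR, reset PATCH to 0 (MAJOR unchanged)
New: 9.3.0

9.3.0


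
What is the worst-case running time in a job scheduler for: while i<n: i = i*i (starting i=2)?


Reasoning: squaring drives double-exponential growth; iterations ~ log log n
Complexity: O(log log n)

O(log log n)


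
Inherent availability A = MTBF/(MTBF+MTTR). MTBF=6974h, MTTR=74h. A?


Availability = MTBF / (MTBF + MTTR)
Availability = 6974 / (6974 + 74)
Availability = 6974 / 7048
Availability = 98.9501%

98.9501%


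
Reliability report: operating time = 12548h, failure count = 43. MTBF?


Formula: MTBF = Total operating time / Number of failures
MTBF = 12548 / 43
MTBF = 291.81 hours

291.81 hours


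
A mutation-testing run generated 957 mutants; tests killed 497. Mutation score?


Mutation score = killed / total * 100
Mutation score = 497 / 957 * 100
Mutation score = 51.93%

51.93%


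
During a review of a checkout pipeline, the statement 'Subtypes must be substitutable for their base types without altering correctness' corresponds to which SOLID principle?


This describes the Liskov Substitution Principle (LSP)

Liskov Substitution Principle (LSP)


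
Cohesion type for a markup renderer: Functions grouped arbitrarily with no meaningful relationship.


Reasoning: Worst: random grouping
Type: Coincidental cohesion

Coincidental cohesion


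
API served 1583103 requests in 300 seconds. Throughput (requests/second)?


Formula: throughput = requests / seconds
throughput = 1583103 / 300
throughput = 5277.01 requests/second

5277.01 requests/second


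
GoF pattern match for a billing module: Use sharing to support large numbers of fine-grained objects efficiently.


This matches the Flyweight pattern

Flyweight


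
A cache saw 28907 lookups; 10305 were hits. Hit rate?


Formula: hit rate = hits / (hits + misses) * 100
hit rate = 10305 / (10305 + 18602) * 100
hit rate = 10305 / 28907 * 100
hit rate = 35.65%

35.65%


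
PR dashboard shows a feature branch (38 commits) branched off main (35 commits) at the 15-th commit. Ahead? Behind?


Common ancestor: commit #15
feature commits after divergence: 38 - 15 = 23
main commits after divergence: 35 - 15 = 20
feature is 23 commits ahead of main
main is 20 commits ahead of feature

feature ahead: 23, main ahead: 20


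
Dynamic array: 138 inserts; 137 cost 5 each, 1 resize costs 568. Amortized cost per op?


Formula: Amortized cost = Total cost / Operations
Total cost = (137 * 5) + (1 * 568)
Total cost = 685 + 568 = 1253
Amortized = 1253 / 138 = 9.0797

9.0797


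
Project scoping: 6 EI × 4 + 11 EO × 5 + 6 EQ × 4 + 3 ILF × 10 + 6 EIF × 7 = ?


UFP = EI*4 + EO*5 + EQ*4 + ILF*10 + EIF*7
UFP = 6*4 + 11*5 + 6*4 + 3*10 + 6*7
UFP = 24 + 55 + 24 + 30 + 42
UFP = 175

175


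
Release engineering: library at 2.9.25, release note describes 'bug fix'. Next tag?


Current: 2.9.25
Change category: 'bug fix' → patch bump
SemVer rule: patch bump → increment PATCH (MAJOR and MINOR unchanged)
New: 2.9.26

2.9.26


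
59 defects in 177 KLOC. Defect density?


Defect density = defects / KLOC
Defect density = 59 / 177
Defect density = 0.333 defects/KLOC

0.333 defects/KLOC


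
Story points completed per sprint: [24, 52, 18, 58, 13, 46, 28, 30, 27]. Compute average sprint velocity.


Formula: Avg velocity = Total points / Number of sprints
Points: [24, 52, 18, 58, 13, 46, 28, 30, 27]
Sum = 24 + 52 + 18 + 58 + 13 + 46 + 28 + 30 + 27 = 296
Avg velocity = 296 / 9 = 32.89 points/sprint

32.89 points/sprint


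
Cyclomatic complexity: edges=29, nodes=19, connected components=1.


Formula: V(G) = E - N + 2P
V(G) = 29 - 19 + 2*1
V(G) = 10 + 2
V(G) = 12

12


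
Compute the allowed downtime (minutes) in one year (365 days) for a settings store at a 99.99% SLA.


Formula: allowed downtime = period * (100 - SLA) / 100
Period (year (365 days)) = 525600 minutes
Unavailability fraction = (100 - 99.99) / 100
Allowed downtime = 525600 * (100 - 99.99) / 100
Allowed downtime = 52.56 minutes

52.56 minutes


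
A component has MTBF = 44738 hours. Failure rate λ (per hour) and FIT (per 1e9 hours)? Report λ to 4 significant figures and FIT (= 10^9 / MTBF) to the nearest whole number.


Formula: λ = 1 / MTBF; FIT = λ × 1e9 = 1e9 / MTBF
λ = 1 / 44738 ≈ 2.235e-05 failures/hour
FIT = 1e9 / 44738 ≈ 22352 failures per 1e9 hours (nearest whole number)

λ = 2.235e-05 /h, FIT = 22352


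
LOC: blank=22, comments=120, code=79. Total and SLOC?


Total LOC = blank + comment + code
Total LOC = 22 + 120 + 79 = 221
SLOC (source only) = code = 79

Total LOC: 221, SLOC: 79


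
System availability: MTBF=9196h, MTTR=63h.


Availability = MTBF / (MTBF + MTTR)
Availability = 9196 / (9196 + 63)
Availability = 9196 / 9259
Availability = 99.3196%

99.3196%


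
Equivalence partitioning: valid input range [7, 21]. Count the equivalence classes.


Valid range: [7, 21]
Class 1: x < 7 — invalid
Class 2: 7 ≤ x ≤ 21 — valid
Class 3: x > 21 — invalid
Total equivalence classes: 3

3 equivalence classes


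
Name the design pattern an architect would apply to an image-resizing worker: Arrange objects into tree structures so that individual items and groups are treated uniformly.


This matches the Composite pattern

Composite


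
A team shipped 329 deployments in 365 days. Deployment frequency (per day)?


Formula: deployments per day = releases / days
= 329 / 365
= 0.901 deploys/day
(equivalently, 6.31 deploys/week)

0.901 deploys/day


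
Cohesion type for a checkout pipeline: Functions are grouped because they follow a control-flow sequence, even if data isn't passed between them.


Reasoning: Grouped by order of execution within a routine, not by data flow
Type: Procedural cohesion

Procedural cohesion


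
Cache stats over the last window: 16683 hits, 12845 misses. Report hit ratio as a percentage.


Formula: hit rate = hits / (hits + misses) * 100
hit rate = 16683 / (16683 + 12845) * 100
hit rate = 16683 / 29528 * 100
hit rate = 56.5%

56.5%


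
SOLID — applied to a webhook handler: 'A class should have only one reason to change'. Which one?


This describes the Single Responsibility Principle (SRP)

Single Responsibility Principle (SRP)


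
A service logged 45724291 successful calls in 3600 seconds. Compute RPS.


Formula: throughput = requests / seconds
throughput = 45724291 / 3600
throughput = 12701.19 requests/second

12701.19 requests/second


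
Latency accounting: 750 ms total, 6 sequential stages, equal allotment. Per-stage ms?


Formula: per_stage = total_budget / stages
per_stage = 750 / 6
per_stage = 125.0 ms

125.0 ms


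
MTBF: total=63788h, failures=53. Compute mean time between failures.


Formula: MTBF = Total operating time / Number of failures
MTBF = 63788 / 53
MTBF = 1203.55 hours

1203.55 hours


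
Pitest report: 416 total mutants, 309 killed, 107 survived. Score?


Mutation score = killed / total * 100
Mutation score = 309 / 416 * 100
Mutation score = 74.28%

74.28%


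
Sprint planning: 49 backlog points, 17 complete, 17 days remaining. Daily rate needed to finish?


Formula: Required rate = Remaining points / Days left
Remaining = 49 - 17 = 32 points
Required rate = 32 / 17 = 1.88 points/day

1.88 points/day


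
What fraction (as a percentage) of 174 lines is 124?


Coverage = covered / total * 100
Coverage = 124 / 174 * 100
Coverage = 71.26%

71.26%


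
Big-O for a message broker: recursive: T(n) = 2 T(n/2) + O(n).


Reasoning: master theorem case 2 (merge-sort recurrence)
Complexity: O(n log n)

O(n log n)


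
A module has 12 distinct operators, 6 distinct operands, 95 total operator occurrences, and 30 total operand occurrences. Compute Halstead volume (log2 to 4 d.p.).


Formula: V = N * log2(η), where N = N1 + N2 and η = η1 + η2
η = 12 + 6 = 18
N = 95 + 30 = 125
log2(18) ≈ 4.1699
V = 125 * 4.1699 = 521.24

521.24


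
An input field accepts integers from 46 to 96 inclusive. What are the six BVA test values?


Range: [46, 96]
Boundaries: just below min, min, min+1, max-1, max, just above max
Values: [45, 46, 47, 95, 96, 97]

[45, 46, 47, 95, 96, 97]


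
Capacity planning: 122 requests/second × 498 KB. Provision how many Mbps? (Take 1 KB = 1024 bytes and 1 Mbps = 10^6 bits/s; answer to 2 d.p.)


Formula: Mbps = payload_bytes * RPS * 8 / 1e6
Payload per request = 498 KB = 498 * 1024 = 509952 bytes
Total bytes/sec = 509952 * 122 = 62214144
Total bits/sec = 62214144 * 8 = 497713152
Mbps = 497713152 / 1e6 = 497.71

497.71 Mbps


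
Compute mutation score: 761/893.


Mutation score = killed / total * 100
Mutation score = 761 / 893 * 100
Mutation score = 85.22%

85.22%


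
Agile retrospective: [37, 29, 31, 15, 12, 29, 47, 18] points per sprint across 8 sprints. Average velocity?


Formula: Avg velocity = Total points / Number of sprints
Points: [37, 29, 31, 15, 12, 29, 47, 18]
Sum = 37 + 29 + 31 + 15 + 12 + 29 + 47 + 18 = 218
Avg velocity = 218 / 8 = 27.25 points/sprint

27.25 points/sprint


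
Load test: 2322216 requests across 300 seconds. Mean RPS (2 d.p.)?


Formula: throughput = requests / seconds
throughput = 2322216 / 300
throughput = 7740.72 requests/second

7740.72 requests/second


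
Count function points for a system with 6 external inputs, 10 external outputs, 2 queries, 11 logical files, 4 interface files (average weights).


UFP = EI*4 + EO*5 + EQ*4 + ILF*10 + EIF*7
UFP = 6*4 + 10*5 + 2*4 + 11*10 + 4*7
UFP = 24 + 50 + 8 + 110 + 28
UFP = 220

220


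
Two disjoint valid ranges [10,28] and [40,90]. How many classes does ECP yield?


Valid ranges: [10,28] and [40,90]
Class 1: x < 10 — invalid
Class 2: 10 ≤ x ≤ 28 — valid
Class 3: 28 < x < 40 — invalid (gap between ranges)
Class 4: 40 ≤ x ≤ 90 — valid
Class 5: x > 90 — invalid
Total equivalence classes: 5

5 equivalence classes


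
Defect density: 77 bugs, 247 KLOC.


Defect density = defects / KLOC
Defect density = 77 / 247
Defect density = 0.312 defects/KLOC

0.312 defects/KLOC


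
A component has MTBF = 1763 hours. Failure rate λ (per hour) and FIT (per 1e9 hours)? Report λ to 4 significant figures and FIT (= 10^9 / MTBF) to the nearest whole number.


Formula: λ = 1 / MTBF; FIT = λ × 1e9 = 1e9 / MTBF
λ = 1 / 1763 ≈ 5.672e-04 failures/hour
FIT = 1e9 / 1763 ≈ 567215 failures per 1e9 hours (nearest whole number)

λ = 5.672e-04 /h, FIT = 567215


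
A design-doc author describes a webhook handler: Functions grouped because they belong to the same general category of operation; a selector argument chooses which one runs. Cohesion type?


Reasoning: Grouped by category of activity, not by data or sequence
Type: Logical cohesion

Logical cohesion


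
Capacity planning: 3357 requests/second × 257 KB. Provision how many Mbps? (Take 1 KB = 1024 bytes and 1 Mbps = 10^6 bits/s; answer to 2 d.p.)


Formula: Mbps = payload_bytes * RPS * 8 / 1e6
Payload per request = 257 KB = 257 * 1024 = 263168 bytes
Total bytes/sec = 263168 * 3357 = 883454976
Total bits/sec = 883454976 * 8 = 7067639808
Mbps = 7067639808 / 1e6 = 7067.64

7067.64 Mbps


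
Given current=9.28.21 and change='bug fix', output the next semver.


Current: 9.28.21
Change category: 'bug fix' → patch bump
SemVer rule: patch bump → increment PATCH (MAJOR and MINOR unchanged)
New: 9.28.22

9.28.22


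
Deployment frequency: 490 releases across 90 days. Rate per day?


Formula: deployments per day = releases / days
= 490 / 90
= 5.444 deploys/day
(equivalently, 38.11 deploys/week)

5.444 deploys/day


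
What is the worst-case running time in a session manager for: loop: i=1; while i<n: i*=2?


Reasoning: i doubles each step so iterations are log2(n)
Complexity: O(log n)

O(log n)


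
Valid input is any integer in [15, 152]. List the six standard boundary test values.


Range: [15, 152]
Boundaries: just below min, min, min+1, max-1, max, just above max
Values: [14, 15, 16, 151, 152, 153]

[14, 15, 16, 151, 152, 153]


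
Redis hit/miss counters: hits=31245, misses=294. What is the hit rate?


Formula: hit rate = hits / (hits + misses) * 100
hit rate = 31245 / (31245 + 294) * 100
hit rate = 31245 / 31539 * 100
hit rate = 99.07%

99.07%


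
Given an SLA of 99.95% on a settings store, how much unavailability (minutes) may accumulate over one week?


Formula: allowed downtime = period * (100 - SLA) / 100
Period (week) = 10080 minutes
Unavailability fraction = (100 - 99.95) / 100
Allowed downtime = 10080 * (100 - 99.95) / 100
Allowed downtime = 5.04 minutes

5.04 minutes


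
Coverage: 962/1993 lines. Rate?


Coverage = covered / total * 100
Coverage = 962 / 1993 * 100
Coverage = 48.27%

48.27%


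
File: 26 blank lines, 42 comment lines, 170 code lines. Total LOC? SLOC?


Total LOC = blank + comment + code
Total LOC = 26 + 42 + 170 = 238
SLOC (source only) = code = 170

Total LOC: 238, SLOC: 170


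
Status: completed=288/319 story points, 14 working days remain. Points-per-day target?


Formula: Required rate = Remaining points / Days left
Remaining = 319 - 288 = 31 points
Required rate = 31 / 14 = 2.21 points/day

2.21 points/day


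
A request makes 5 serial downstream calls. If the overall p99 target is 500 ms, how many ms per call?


Formula: per_stage = total_budget / stages
per_stage = 500 / 5
per_stage = 100.0 ms

100.0 ms


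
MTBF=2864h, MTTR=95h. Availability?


Availability = MTBF / (MTBF + MTTR)
Availability = 2864 / (2864 + 95)
Availability = 2864 / 2959
Availability = 96.7895%

96.7895%


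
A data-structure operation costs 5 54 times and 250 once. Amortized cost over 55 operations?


Formula: Amortized cost = Total cost / Operations
Total cost = (54 * 5) + (1 * 250)
Total cost = 270 + 250 = 520
Amortized = 520 / 55 = 9.4545

9.4545


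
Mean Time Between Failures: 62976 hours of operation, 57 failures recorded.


Formula: MTBF = Total operating time / Number of failures
MTBF = 62976 / 57
MTBF = 1104.84 hours

1104.84 hours


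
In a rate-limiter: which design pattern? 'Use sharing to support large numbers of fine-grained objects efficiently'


This matches the Flyweight pattern

Flyweight


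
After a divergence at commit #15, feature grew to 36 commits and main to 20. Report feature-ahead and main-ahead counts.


Common ancestor: commit #15
feature commits after divergence: 36 - 15 = 21
main commits after divergence: 20 - 15 = 5
feature is 21 commits ahead of main
main is 5 commits ahead of feature

feature ahead: 21, main ahead: 5


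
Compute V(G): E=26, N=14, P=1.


Formula: V(G) = E - N + 2P
V(G) = 26 - 14 + 2*1
V(G) = 12 + 2
V(G) = 14

14


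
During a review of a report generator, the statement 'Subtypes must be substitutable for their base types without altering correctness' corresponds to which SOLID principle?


This describes the Liskov Substitution Principle (LSP)

Liskov Substitution Principle (LSP)


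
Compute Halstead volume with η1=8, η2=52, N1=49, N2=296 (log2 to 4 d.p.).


Formula: V = N * log2(η), where N = N1 + N2 and η = η1 + η2
η = 8 + 52 = 60
N = 49 + 296 = 345
log2(60) ≈ 5.9069
V = 345 * 5.9069 = 2037.88

2037.88


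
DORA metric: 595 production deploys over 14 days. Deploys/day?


Formula: deployments per day = releases / days
= 595 / 14
= 42.5 deploys/day
(equivalently, 297.5 deploys/week)

42.5 deploys/day


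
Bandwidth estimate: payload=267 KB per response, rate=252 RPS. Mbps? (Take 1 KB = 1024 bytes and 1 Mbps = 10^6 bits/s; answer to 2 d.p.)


Formula: Mbps = payload_bytes * RPS * 8 / 1e6
Payload per request = 267 KB = 267 * 1024 = 273408 bytes
Total bytes/sec = 273408 * 252 = 68898816
Total bits/sec = 68898816 * 8 = 551190528
Mbps = 551190528 / 1e6 = 551.19

551.19 Mbps


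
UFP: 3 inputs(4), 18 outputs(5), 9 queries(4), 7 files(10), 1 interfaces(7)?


UFP = EI*4 + EO*5 + EQ*4 + ILF*10 + EIF*7
UFP = 3*4 + 18*5 + 9*4 + 7*10 + 1*7
UFP = 12 + 90 + 36 + 70 + 7
UFP = 215

215


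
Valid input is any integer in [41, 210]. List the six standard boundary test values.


Range: [41, 210]
Boundaries: just below min, min, min+1, max-1, max, just above max
Values: [40, 41, 42, 209, 210, 211]

[40, 41, 42, 209, 210, 211]


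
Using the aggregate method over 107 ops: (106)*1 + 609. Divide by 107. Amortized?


Formula: Amortized cost = Total cost / Operations
Total cost = (106 * 1) + (1 * 609)
Total cost = 106 + 609 = 715
Amortized = 715 / 107 = 6.6822

6.6822


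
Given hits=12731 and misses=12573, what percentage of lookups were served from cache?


Formula: hit rate = hits / (hits + misses) * 100
hit rate = 12731 / (12731 + 12573) * 100
hit rate = 12731 / 25304 * 100
hit rate = 50.31%

50.31%


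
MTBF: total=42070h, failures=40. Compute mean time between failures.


Formula: MTBF = Total operating time / Number of failures
MTBF = 42070 / 40
MTBF = 1051.75 hours

1051.75 hours


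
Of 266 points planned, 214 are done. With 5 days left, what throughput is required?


Formula: Required rate = Remaining points / Days left
Remaining = 266 - 214 = 52 points
Required rate = 52 / 5 = 10.4 points/day

10.4 points/day


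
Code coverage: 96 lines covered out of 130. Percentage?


Coverage = covered / total * 100
Coverage = 96 / 130 * 100
Coverage = 73.85%

73.85%


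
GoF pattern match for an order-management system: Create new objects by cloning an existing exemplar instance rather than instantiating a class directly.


This matches the Prototype pattern

Prototype


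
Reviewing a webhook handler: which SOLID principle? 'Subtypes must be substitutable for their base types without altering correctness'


This describes the Liskov Substitution Principle (LSP)

Liskov Substitution Principle (LSP)


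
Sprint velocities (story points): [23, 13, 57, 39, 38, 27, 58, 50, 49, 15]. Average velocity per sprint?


Formula: Avg velocity = Total points / Number of sprints
Points: [23, 13, 57, 39, 38, 27, 58, 50, 49, 15]
Sum = 23 + 13 + 57 + 39 + 38 + 27 + 58 + 50 + 49 + 15 = 369
Avg velocity = 369 / 10 = 36.9 points/sprint

36.9 points/sprint


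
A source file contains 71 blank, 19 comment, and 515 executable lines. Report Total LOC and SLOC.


Total LOC = blank + comment + code
Total LOC = 71 + 19 + 515 = 605
SLOC (source only) = code = 515

Total LOC: 605, SLOC: 515


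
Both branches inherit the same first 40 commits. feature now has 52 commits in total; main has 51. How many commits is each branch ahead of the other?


Common ancestor: commit #40
feature commits after divergence: 52 - 40 = 12
main commits after divergence: 51 - 40 = 11
feature is 12 commits ahead of main
main is 11 commits ahead of feature

feature ahead: 12, main ahead: 11


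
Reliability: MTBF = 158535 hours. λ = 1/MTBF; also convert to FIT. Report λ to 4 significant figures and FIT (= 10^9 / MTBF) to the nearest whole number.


Formula: λ = 1 / MTBF; FIT = λ × 1e9 = 1e9 / MTBF
λ = 1 / 158535 ≈ 6.308e-06 failures/hour
FIT = 1e9 / 158535 ≈ 6308 failures per 1e9 hours (nearest whole number)

λ = 6.308e-06 /h, FIT = 6308


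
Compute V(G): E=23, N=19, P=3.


Formula: V(G) = E - N + 2P
V(G) = 23 - 19 + 2*3
V(G) = 4 + 6
V(G) = 10

10


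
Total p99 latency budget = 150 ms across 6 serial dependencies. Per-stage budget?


Formula: per_stage = total_budget / stages
per_stage = 150 / 6
per_stage = 25.0 ms

25.0 ms


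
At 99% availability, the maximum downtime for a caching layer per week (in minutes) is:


Formula: allowed downtime = period * (100 - SLA) / 100
Period (week) = 10080 minutes
Unavailability fraction = (100 - 99.0) / 100
Allowed downtime = 10080 * (100 - 99.0) / 100
Allowed downtime = 100.8 minutes

100.8 minutes


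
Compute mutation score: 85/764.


Mutation score = killed / total * 100
Mutation score = 85 / 764 * 100
Mutation score = 11.13%

11.13%


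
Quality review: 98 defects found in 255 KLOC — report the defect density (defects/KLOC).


Defect density = defects / KLOC
Defect density = 98 / 255
Defect density = 0.384 defects/KLOC

0.384 defects/KLOC


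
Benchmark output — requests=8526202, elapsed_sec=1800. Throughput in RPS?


Formula: throughput = requests / seconds
throughput = 8526202 / 1800
throughput = 4736.78 requests/second

4736.78 requests/second


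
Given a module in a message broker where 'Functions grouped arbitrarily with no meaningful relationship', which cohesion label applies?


Reasoning: Worst: random grouping
Type: Coincidental cohesion

Coincidental cohesion


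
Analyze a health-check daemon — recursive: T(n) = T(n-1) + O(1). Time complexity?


Reasoning: linear recursion with constant work per frame
Complexity: O(n)

O(n)


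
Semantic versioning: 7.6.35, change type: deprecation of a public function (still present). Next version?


Current: 7.6.35
Change category: 'deprecation of a public function (still present)' → minor bump
SemVer rule: minor bump → increment MINOR, reset PATCH to 0 (MAJOR unchanged)
New: 7.7.0

7.7.0


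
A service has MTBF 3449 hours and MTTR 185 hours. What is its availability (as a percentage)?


Availability = MTBF / (MTBF + MTTR)
Availability = 3449 / (3449 + 185)
Availability = 3449 / 3634
Availability = 94.9092%

94.9092%


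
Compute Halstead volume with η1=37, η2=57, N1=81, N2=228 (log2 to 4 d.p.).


Formula: V = N * log2(η), where N = N1 + N2 and η = η1 + η2
η = 37 + 57 = 94
N = 81 + 228 = 309
log2(94) ≈ 6.5546
V = 309 * 6.5546 = 2025.37

2025.37


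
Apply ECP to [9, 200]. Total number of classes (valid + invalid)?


Valid range: [9, 200]
Class 1: x < 9 — invalid
Class 2: 9 ≤ x ≤ 200 — valid
Class 3: x > 200 — invalid
Total equivalence classes: 3

3 equivalence classes


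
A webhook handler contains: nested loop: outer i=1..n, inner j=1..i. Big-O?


Reasoning: triangle: n(n+1)/2 ~ n^2/2
Complexity: O(n^2)

O(n^2)


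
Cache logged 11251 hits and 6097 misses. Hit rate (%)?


Formula: hit rate = hits / (hits + misses) * 100
hit rate = 11251 / (11251 + 6097) * 100
hit rate = 11251 / 17348 * 100
hit rate = 64.85%

64.85%


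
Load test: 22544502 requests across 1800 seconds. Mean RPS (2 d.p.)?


Formula: throughput = requests / seconds
throughput = 22544502 / 1800
throughput = 12524.72 requests/second

12524.72 requests/second


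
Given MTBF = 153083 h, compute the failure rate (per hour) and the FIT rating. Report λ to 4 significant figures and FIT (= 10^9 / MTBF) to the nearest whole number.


Formula: λ = 1 / MTBF; FIT = λ × 1e9 = 1e9 / MTBF
λ = 1 / 153083 ≈ 6.532e-06 failures/hour
FIT = 1e9 / 153083 ≈ 6532 failures per 1e9 hours (nearest whole number)

λ = 6.532e-06 /h, FIT = 6532


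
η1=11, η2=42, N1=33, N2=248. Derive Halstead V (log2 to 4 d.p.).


Formula: V = N * log2(η), where N = N1 + N2 and η = η1 + η2
η = 11 + 42 = 53
N = 33 + 248 = 281
log2(53) ≈ 5.7279
V = 281 * 5.7279 = 1609.54

1609.54


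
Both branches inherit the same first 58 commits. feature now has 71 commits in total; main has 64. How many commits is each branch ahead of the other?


Common ancestor: commit #58
feature commits after divergence: 71 - 58 = 13
main commits after divergence: 64 - 58 = 6
feature is 13 commits ahead of main
main is 6 commits ahead of feature

feature ahead: 13, main ahead: 6


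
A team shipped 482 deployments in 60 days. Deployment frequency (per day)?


Formula: deployments per day = releases / days
= 482 / 60
= 8.033 deploys/day
(equivalently, 56.23 deploys/week)

8.033 deploys/day


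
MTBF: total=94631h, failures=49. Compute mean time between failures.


Formula: MTBF = Total operating time / Number of failures
MTBF = 94631 / 49
MTBF = 1931.24 hours

1931.24 hours


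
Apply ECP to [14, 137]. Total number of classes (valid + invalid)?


Valid range: [14, 137]
Class 1: x < 14 — invalid
Class 2: 14 ≤ x ≤ 137 — valid
Class 3: x > 137 — invalid
Total equivalence classes: 3

3 equivalence classes


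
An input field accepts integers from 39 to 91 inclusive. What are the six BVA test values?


Range: [39, 91]
Boundaries: just below min, min, min+1, max-1, max, just above max
Values: [38, 39, 40, 90, 91, 92]

[38, 39, 40, 90, 91, 92]


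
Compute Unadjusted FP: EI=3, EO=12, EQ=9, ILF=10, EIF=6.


UFP = EI*4 + EO*5 + EQ*4 + ILF*10 + EIF*7
UFP = 3*4 + 12*5 + 9*4 + 10*10 + 6*7
UFP = 12 + 60 + 36 + 100 + 42
UFP = 250

250


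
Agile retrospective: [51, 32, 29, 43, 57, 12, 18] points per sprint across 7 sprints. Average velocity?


Formula: Avg velocity = Total points / Number of sprints
Points: [51, 32, 29, 43, 57, 12, 18]
Sum = 51 + 32 + 29 + 43 + 57 + 12 + 18 = 242
Avg velocity = 242 / 7 = 34.57 points/sprint

34.57 points/sprint


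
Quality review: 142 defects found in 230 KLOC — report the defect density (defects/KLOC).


Defect density = defects / KLOC
Defect density = 142 / 230
Defect density = 0.617 defects/KLOC

0.617 defects/KLOC


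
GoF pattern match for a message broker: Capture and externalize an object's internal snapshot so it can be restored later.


This matches the Memento pattern

Memento


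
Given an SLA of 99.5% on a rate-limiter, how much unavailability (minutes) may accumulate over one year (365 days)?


Formula: allowed downtime = period * (100 - SLA) / 100
Period (year (365 days)) = 525600 minutes
Unavailability fraction = (100 - 99.5) / 100
Allowed downtime = 525600 * (100 - 99.5) / 100
Allowed downtime = 2628.0 minutes

2628.0 minutes


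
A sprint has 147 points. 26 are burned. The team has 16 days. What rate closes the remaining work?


Formula: Required rate = Remaining points / Days left
Remaining = 147 - 26 = 121 points
Required rate = 121 / 16 = 7.56 points/day

7.56 points/day


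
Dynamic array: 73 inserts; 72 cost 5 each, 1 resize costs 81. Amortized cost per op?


Formula: Amortized cost = Total cost / Operations
Total cost = (72 * 5) + (1 * 81)
Total cost = 360 + 81 = 441
Amortized = 441 / 73 = 6.0411

6.0411


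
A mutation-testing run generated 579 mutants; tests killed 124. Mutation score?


Mutation score = killed / total * 100
Mutation score = 124 / 579 * 100
Mutation score = 21.42%

21.42%


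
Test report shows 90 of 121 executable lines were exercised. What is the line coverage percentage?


Coverage = covered / total * 100
Coverage = 90 / 121 * 100
Coverage = 74.38%

74.38%


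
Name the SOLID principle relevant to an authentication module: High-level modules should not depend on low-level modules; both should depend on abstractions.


This describes the Dependency Inversion Principle (DIP)

Dependency Inversion Principle (DIP)


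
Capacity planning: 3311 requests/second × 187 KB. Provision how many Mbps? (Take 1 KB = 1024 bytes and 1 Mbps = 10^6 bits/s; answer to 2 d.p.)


Formula: Mbps = payload_bytes * RPS * 8 / 1e6
Payload per request = 187 KB = 187 * 1024 = 191488 bytes
Total bytes/sec = 191488 * 3311 = 634016768
Total bits/sec = 634016768 * 8 = 5072134144
Mbps = 5072134144 / 1e6 = 5072.13

5072.13 Mbps


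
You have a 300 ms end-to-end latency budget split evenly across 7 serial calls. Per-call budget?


Formula: per_stage = total_budget / stages
per_stage = 300 / 7
per_stage = 42.86 ms

42.86 ms


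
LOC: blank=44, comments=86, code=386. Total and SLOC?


Total LOC = blank + comment + code
Total LOC = 44 + 86 + 386 = 516
SLOC (source only) = code = 386

Total LOC: 516, SLOC: 386


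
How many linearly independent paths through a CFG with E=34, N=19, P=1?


Formula: V(G) = E - N + 2P
V(G) = 34 - 19 + 2*1
V(G) = 15 + 2
V(G) = 17

17


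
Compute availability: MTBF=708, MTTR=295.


Availability = MTBF / (MTBF + MTTR)
Availability = 708 / (708 + 295)
Availability = 708 / 1003
Availability = 70.5882%

70.5882%


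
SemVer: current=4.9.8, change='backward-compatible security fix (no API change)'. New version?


Current: 4.9.8
Change category: 'backward-compatible security fix (no API change)' → patch bump
SemVer rule: patch bump → increment PATCH (MAJOR and MINOR unchanged)
New: 4.9.9

4.9.9


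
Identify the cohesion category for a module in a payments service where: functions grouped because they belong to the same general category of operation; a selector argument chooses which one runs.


Reasoning: Grouped by category of activity, not by data or sequence
Type: Logical cohesion

Logical cohesion
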